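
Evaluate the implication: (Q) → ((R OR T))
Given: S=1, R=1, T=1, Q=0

Antecedent (Q) = 0; consequent ((R OR T)) = 1.
0 → 1 = 1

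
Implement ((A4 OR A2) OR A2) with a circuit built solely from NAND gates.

((((A4 NAND A4) NAND (A2 NAND A2)) NAND ((A4 NAND A4) NAND (A2 NAND A2))) NAND (A2 NAND A2))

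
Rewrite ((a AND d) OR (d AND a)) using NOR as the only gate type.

((((a NOR a) NOR (d NOR d)) NOR ((d NOR d) NOR (a NOR a))) NOR (((a NOR a) NOR (d NOR d)) NOR ((d NOR d) NOR (a NOR a))))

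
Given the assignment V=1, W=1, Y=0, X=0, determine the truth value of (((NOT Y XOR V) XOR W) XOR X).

Substituting: (((NOT 0 XOR 1) XOR 1) XOR 0)
= 1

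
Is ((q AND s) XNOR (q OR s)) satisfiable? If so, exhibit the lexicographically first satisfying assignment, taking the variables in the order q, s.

q=0, s=0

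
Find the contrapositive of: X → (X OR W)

Contrapositive: NOT (X OR W) → NOT X
Note: A statement and its contrapositive are logically equivalent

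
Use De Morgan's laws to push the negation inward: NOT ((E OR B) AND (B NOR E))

NOT (E OR B) OR NOT (B NOR E)
De Morgan's: NOT(AND of terms) = OR of negations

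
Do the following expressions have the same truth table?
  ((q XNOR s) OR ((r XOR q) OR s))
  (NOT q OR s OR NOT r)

Yes, they are equivalent — the two output columns agree on all 8 assignments:
q | s | r | Expression 1 | Expression 2
---------------------------------------
0 | 0 | 0 | 1 | 1
0 | 0 | 1 | 1 | 1
0 | 1 | 0 | 1 | 1
0 | 1 | 1 | 1 | 1
1 | 0 | 0 | 1 | 1
1 | 0 | 1 | 0 | 0
1 | 1 | 0 | 1 | 1
1 | 1 | 1 | 1 | 1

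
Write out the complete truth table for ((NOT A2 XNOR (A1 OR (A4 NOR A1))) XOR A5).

A2 | A1 | A5 | A4 | Output
--------------------------
0 | 0 | 0 | 0 | 1
0 | 0 | 0 | 1 | 0
0 | 0 | 1 | 0 | 0
0 | 0 | 1 | 1 | 1
0 | 1 | 0 | 0 | 1
0 | 1 | 0 | 1 | 1
0 | 1 | 1 | 0 | 0
0 | 1 | 1 | 1 | 0
1 | 0 | 0 | 0 | 0
1 | 0 | 0 | 1 | 1
1 | 0 | 1 | 0 | 1
1 | 0 | 1 | 1 | 0
1 | 1 | 0 | 0 | 0
1 | 1 | 0 | 1 | 0
1 | 1 | 1 | 0 | 1
1 | 1 | 1 | 1 | 1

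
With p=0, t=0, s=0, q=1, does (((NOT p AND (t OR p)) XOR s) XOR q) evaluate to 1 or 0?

Substituting: (((NOT 0 AND (0 OR 0)) XOR 0) XOR 1)
= 1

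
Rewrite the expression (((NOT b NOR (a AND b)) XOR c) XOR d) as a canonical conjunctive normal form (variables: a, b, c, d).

(a OR b OR c OR d) AND (a OR b OR NOT c OR NOT d) AND (a OR NOT b OR c OR NOT d) AND (a OR NOT b OR NOT c OR d) AND (NOT a OR b OR c OR d) AND (NOT a OR b OR NOT c OR NOT d) AND (NOT a OR NOT b OR c OR d) AND (NOT a OR NOT b OR NOT c OR NOT d)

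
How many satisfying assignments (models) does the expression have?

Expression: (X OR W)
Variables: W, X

Satisfying assignments: (0,1), (1,0), (1,1)
Count: 3 out of 4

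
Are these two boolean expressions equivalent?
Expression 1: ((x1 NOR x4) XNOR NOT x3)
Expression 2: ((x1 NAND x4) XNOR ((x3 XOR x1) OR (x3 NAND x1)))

No. Counterexample: with x1=0, x3=0, x4=1, Expression 1 = 0 but Expression 2 = 1.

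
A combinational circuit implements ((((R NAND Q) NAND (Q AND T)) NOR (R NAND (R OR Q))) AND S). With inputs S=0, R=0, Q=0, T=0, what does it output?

Substituting: ((((0 NAND 0) NAND (0 AND 0)) NOR (0 NAND (0 OR 0))) AND 0)
= 0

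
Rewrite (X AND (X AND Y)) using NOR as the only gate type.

((X NOR X) NOR (((X NOR X) NOR (Y NOR Y)) NOR ((X NOR X) NOR (Y NOR Y))))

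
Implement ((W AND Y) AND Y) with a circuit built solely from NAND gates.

((((W NAND Y) NAND (W NAND Y)) NAND Y) NAND (((W NAND Y) NAND (W NAND Y)) NAND Y))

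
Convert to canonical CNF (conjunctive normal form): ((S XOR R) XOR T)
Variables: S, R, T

(S OR R OR T) AND (S OR NOT R OR NOT T) AND (NOT S OR R OR NOT T) AND (NOT S OR NOT R OR T)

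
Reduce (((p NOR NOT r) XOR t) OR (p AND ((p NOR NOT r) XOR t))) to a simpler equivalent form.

By absorption (E OR (E AND v) = E):
= ((p NOR NOT r) XOR t)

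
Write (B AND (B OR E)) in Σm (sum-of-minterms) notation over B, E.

Σm(2, 3) = (B AND NOT E) OR (B AND E)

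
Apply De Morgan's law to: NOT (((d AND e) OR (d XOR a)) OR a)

NOT ((d AND e) OR (d XOR a)) AND NOT a
De Morgan's: NOT(OR of terms) = AND of negations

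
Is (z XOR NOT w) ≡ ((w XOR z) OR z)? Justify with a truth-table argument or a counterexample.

No. Counterexample: with w=0, z=0, Expression 1 = 1 but Expression 2 = 0.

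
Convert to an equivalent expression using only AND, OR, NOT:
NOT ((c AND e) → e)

(c AND e) AND NOT e
(Negated implication: NOT(A → B) = A AND NOT B)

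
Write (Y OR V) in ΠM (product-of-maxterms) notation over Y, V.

ΠM(0) = (Y OR V)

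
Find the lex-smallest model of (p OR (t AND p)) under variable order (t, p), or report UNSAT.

t=0, p=1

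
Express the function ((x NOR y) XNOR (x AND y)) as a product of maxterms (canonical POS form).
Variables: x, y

ΠM(0, 3) = (x OR y) AND (NOT x OR NOT y)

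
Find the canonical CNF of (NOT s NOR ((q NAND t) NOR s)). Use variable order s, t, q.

(s OR t OR q) AND (s OR t OR NOT q) AND (s OR NOT t OR q) AND (s OR NOT t OR NOT q)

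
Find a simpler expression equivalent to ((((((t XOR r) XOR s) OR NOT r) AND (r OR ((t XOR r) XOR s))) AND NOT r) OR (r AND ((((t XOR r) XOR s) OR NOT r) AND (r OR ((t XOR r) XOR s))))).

By distribution ((E AND v) OR (E AND NOT v) = E) then distribution ((E OR v) AND (E OR NOT v) = E):
= ((t XOR r) XOR s)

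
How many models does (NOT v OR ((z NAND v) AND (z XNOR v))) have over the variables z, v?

Satisfying assignments: (0,0), (1,0)
Count: 2 out of 4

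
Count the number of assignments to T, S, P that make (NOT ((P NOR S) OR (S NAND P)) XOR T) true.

Satisfying assignments: (0,1,1), (1,0,0), (1,0,1), (1,1,0)
Count: 4 out of 8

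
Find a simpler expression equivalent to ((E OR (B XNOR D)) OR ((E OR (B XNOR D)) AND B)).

By absorption (E OR (E AND v) = E):
= (E OR (B XNOR D))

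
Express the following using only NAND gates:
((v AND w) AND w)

((((v NAND w) NAND (v NAND w)) NAND w) NAND (((v NAND w) NAND (v NAND w)) NAND w))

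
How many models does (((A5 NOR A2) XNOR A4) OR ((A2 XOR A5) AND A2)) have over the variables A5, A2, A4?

Satisfying assignments: (0,0,1), (0,1,0), (0,1,1), (1,0,0), (1,1,0)
Count: 5 out of 8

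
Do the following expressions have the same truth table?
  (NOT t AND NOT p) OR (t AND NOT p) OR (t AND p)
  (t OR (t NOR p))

Yes, they are equivalent — the two output columns agree on all 4 assignments:
t | p | Expression 1 | Expression 2
-----------------------------------
0 | 0 | 1 | 1
0 | 1 | 0 | 0
1 | 0 | 1 | 1
1 | 1 | 1 | 1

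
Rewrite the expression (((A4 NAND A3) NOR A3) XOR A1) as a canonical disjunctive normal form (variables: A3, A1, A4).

(NOT A3 AND A1 AND NOT A4) OR (NOT A3 AND A1 AND A4) OR (A3 AND A1 AND NOT A4) OR (A3 AND A1 AND A4)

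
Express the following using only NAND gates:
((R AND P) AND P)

((((R NAND P) NAND (R NAND P)) NAND P) NAND (((R NAND P) NAND (R NAND P)) NAND P))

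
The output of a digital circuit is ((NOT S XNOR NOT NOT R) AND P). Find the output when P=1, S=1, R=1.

Substituting: ((NOT 1 XNOR NOT NOT 1) AND 1)
= 0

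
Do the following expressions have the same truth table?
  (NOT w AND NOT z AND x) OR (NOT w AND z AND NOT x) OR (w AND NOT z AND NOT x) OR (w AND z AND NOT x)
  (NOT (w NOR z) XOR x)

Yes, they are equivalent — the two output columns agree on all 8 assignments:
w | z | x | Expression 1 | Expression 2
---------------------------------------
0 | 0 | 0 | 0 | 0
0 | 0 | 1 | 1 | 1
0 | 1 | 0 | 1 | 1
0 | 1 | 1 | 0 | 0
1 | 0 | 0 | 1 | 1
1 | 0 | 1 | 0 | 0
1 | 1 | 0 | 1 | 1
1 | 1 | 1 | 0 | 0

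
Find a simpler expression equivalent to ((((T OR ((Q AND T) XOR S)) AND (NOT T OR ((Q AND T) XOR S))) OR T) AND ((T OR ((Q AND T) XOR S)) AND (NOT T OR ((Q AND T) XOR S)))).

By absorption (E AND (E OR v) = E) then distribution ((E OR v) AND (E OR NOT v) = E):
= ((Q AND T) XOR S)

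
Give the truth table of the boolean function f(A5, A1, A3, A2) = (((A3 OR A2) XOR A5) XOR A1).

A5 | A1 | A3 | A2 | Output
--------------------------
0 | 0 | 0 | 0 | 0
0 | 0 | 0 | 1 | 1
0 | 0 | 1 | 0 | 1
0 | 0 | 1 | 1 | 1
0 | 1 | 0 | 0 | 1
0 | 1 | 0 | 1 | 0
0 | 1 | 1 | 0 | 0
0 | 1 | 1 | 1 | 0
1 | 0 | 0 | 0 | 1
1 | 0 | 0 | 1 | 0
1 | 0 | 1 | 0 | 0
1 | 0 | 1 | 1 | 0
1 | 1 | 0 | 0 | 0
1 | 1 | 0 | 1 | 1
1 | 1 | 1 | 0 | 1
1 | 1 | 1 | 1 | 1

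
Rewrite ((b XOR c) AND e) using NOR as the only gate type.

((((((b NOR c) NOR (b NOR c)) NOR ((b NOR c) NOR (b NOR c))) NOR ((((b NOR b) NOR (c NOR c)) NOR ((b NOR b) NOR (c NOR c))) NOR (((b NOR b) NOR (c NOR c)) NOR ((b NOR b) NOR (c NOR c))))) NOR ((((b NOR c) NOR (b NOR c)) NOR ((b NOR c) NOR (b NOR c))) NOR ((((b NOR b) NOR (c NOR c)) NOR ((b NOR b) NOR (c NOR c))) NOR (((b NOR b) NOR (c NOR c)) NOR ((b NOR b) NOR (c NOR c)))))) NOR (e NOR e))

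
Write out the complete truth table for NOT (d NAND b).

d | b | Output
--------------
0 | 0 | 0
0 | 1 | 0
1 | 0 | 0
1 | 1 | 1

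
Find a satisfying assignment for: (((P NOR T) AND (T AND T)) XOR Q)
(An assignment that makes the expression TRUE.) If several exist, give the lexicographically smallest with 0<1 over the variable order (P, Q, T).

P=0, Q=1, T=0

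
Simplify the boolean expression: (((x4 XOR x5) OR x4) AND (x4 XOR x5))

By absorption (E AND (E OR v) = E):
= (x4 XOR x5)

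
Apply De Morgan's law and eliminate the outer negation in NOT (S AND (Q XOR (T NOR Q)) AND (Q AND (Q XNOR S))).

NOT S OR NOT (Q XOR (T NOR Q)) OR NOT (Q AND (Q XNOR S))
De Morgan's: NOT(AND of terms) = OR of negations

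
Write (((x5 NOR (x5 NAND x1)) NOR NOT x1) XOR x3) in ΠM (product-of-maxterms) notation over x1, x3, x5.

ΠM(0, 1, 6, 7) = (x1 OR x3 OR x5) AND (x1 OR x3 OR NOT x5) AND (NOT x1 OR NOT x3 OR x5) AND (NOT x1 OR NOT x3 OR NOT x5)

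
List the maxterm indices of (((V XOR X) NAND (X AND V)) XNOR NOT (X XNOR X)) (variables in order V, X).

ΠM(0, 1, 2, 3) = (V OR X) AND (V OR NOT X) AND (NOT V OR X) AND (NOT V OR NOT X)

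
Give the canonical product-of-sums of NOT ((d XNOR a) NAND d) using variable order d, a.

ΠM(0, 1, 2) = (d OR a) AND (d OR NOT a) AND (NOT d OR a)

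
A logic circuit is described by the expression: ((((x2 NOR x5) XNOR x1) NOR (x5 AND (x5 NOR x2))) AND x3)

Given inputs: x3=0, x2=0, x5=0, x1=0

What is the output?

Substituting: ((((0 NOR 0) XNOR 0) NOR (0 AND (0 NOR 0))) AND 0)
= 0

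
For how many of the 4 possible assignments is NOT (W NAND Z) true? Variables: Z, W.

Satisfying assignments: (1,1)
Count: 1 out of 4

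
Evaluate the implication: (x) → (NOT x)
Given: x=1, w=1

Antecedent (x) = 1; consequent (NOT x) = 0.
1 → 0 = 0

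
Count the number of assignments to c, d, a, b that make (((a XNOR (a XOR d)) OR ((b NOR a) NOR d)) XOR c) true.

Satisfying assignments: (0,0,0,0), (0,0,0,1), (0,0,1,0), (0,0,1,1), (1,1,0,0), (1,1,0,1), (1,1,1,0), (1,1,1,1)
Count: 8 out of 16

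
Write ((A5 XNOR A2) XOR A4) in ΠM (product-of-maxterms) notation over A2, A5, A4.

ΠM(1, 2, 4, 7) = (A2 OR A5 OR NOT A4) AND (A2 OR NOT A5 OR A4) AND (NOT A2 OR A5 OR A4) AND (NOT A2 OR NOT A5 OR NOT A4)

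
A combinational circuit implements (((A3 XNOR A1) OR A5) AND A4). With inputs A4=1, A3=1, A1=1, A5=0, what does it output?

Substituting: (((1 XNOR 1) OR 0) AND 1)
= 1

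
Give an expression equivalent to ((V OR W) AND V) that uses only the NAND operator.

((((V NAND V) NAND (W NAND W)) NAND V) NAND (((V NAND V) NAND (W NAND W)) NAND V))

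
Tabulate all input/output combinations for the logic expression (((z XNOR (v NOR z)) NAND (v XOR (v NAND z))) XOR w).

v | w | z | Output
------------------
0 | 0 | 0 | 1
0 | 0 | 1 | 1
0 | 1 | 0 | 0
0 | 1 | 1 | 0
1 | 0 | 0 | 1
1 | 0 | 1 | 1
1 | 1 | 0 | 0
1 | 1 | 1 | 0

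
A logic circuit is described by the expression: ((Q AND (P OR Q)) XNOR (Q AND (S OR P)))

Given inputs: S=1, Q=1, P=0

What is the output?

Substituting: ((1 AND (0 OR 1)) XNOR (1 AND (1 OR 0)))
= 1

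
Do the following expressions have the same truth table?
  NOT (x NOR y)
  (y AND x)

No. Counterexample: with x=0, y=1, Expression 1 = 1 but Expression 2 = 0.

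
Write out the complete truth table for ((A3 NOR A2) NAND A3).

A2 | A3 | Output
----------------
0 | 0 | 1
0 | 1 | 1
1 | 0 | 1
1 | 1 | 1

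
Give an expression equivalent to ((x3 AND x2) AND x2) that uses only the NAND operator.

((((x3 NAND x2) NAND (x3 NAND x2)) NAND x2) NAND (((x3 NAND x2) NAND (x3 NAND x2)) NAND x2))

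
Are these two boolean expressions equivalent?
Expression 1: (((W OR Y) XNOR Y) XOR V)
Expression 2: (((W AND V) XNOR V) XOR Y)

No. Counterexample: with V=0, W=0, Y=1, Expression 1 = 1 but Expression 2 = 0.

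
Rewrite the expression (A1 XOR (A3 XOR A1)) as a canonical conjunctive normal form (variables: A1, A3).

(A1 OR A3) AND (NOT A1 OR A3)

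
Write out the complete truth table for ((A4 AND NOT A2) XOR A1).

A1 | A4 | A2 | Output
---------------------
0 | 0 | 0 | 0
0 | 0 | 1 | 0
0 | 1 | 0 | 1
0 | 1 | 1 | 0
1 | 0 | 0 | 1
1 | 0 | 1 | 1
1 | 1 | 0 | 0
1 | 1 | 1 | 1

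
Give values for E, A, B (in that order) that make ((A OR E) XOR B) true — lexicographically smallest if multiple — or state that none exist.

E=0, A=0, B=1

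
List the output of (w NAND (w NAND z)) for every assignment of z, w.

z | w | Output
--------------
0 | 0 | 1
0 | 1 | 0
1 | 0 | 1
1 | 1 | 1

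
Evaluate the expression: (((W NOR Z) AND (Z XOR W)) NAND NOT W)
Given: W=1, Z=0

Substituting: (((1 NOR 0) AND (0 XOR 1)) NAND NOT 1)
= 1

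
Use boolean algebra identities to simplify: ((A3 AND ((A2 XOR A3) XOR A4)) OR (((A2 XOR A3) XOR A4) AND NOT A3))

By distribution ((E AND v) OR (E AND NOT v) = E):
= ((A2 XOR A3) XOR A4)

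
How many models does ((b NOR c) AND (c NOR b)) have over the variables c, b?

Satisfying assignments: (0,0)
Count: 1 out of 4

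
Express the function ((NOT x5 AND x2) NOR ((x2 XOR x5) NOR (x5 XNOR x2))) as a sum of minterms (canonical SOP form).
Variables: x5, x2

Σm(0, 2, 3) = (NOT x5 AND NOT x2) OR (x5 AND NOT x2) OR (x5 AND x2)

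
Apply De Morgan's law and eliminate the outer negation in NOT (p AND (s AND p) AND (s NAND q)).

NOT p OR NOT (s AND p) OR NOT (s NAND q)
De Morgan's: NOT(AND of terms) = OR of negations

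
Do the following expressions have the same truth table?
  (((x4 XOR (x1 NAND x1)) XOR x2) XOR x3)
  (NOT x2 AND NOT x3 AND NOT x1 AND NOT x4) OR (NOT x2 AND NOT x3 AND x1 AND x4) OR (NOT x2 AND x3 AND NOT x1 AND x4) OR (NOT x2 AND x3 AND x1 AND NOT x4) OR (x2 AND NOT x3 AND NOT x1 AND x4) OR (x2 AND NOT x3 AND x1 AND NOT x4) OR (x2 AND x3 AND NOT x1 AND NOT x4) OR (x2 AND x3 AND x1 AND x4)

Yes, they are equivalent — the two output columns agree on all 16 assignments:
x2 | x3 | x1 | x4 | Expression 1 | Expression 2
-----------------------------------------------
0 | 0 | 0 | 0 | 1 | 1
0 | 0 | 0 | 1 | 0 | 0
0 | 0 | 1 | 0 | 0 | 0
0 | 0 | 1 | 1 | 1 | 1
0 | 1 | 0 | 0 | 0 | 0
0 | 1 | 0 | 1 | 1 | 1
0 | 1 | 1 | 0 | 1 | 1
0 | 1 | 1 | 1 | 0 | 0
1 | 0 | 0 | 0 | 0 | 0
1 | 0 | 0 | 1 | 1 | 1
1 | 0 | 1 | 0 | 1 | 1
1 | 0 | 1 | 1 | 0 | 0
1 | 1 | 0 | 0 | 1 | 1
1 | 1 | 0 | 1 | 0 | 0
1 | 1 | 1 | 0 | 0 | 0
1 | 1 | 1 | 1 | 1 | 1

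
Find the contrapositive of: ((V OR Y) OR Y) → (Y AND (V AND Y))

Contrapositive: NOT (Y AND (V AND Y)) → NOT ((V OR Y) OR Y)
Note: A statement and its contrapositive are logically equivalent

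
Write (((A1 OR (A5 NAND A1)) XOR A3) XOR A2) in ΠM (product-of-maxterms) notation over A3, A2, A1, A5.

ΠM(4, 5, 6, 7, 8, 9, 10, 11) = (A3 OR NOT A2 OR A1 OR A5) AND (A3 OR NOT A2 OR A1 OR NOT A5) AND (A3 OR NOT A2 OR NOT A1 OR A5) AND (A3 OR NOT A2 OR NOT A1 OR NOT A5) AND (NOT A3 OR A2 OR A1 OR A5) AND (NOT A3 OR A2 OR A1 OR NOT A5) AND (NOT A3 OR A2 OR NOT A1 OR A5) AND (NOT A3 OR A2 OR NOT A1 OR NOT A5)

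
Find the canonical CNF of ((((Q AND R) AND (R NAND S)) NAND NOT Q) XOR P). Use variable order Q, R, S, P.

(Q OR R OR S OR NOT P) AND (Q OR R OR NOT S OR NOT P) AND (Q OR NOT R OR S OR NOT P) AND (Q OR NOT R OR NOT S OR NOT P) AND (NOT Q OR R OR S OR NOT P) AND (NOT Q OR R OR NOT S OR NOT P) AND (NOT Q OR NOT R OR S OR NOT P) AND (NOT Q OR NOT R OR NOT S OR NOT P)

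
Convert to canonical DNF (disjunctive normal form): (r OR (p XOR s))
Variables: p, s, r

(NOT p AND NOT s AND r) OR (NOT p AND s AND NOT r) OR (NOT p AND s AND r) OR (p AND NOT s AND NOT r) OR (p AND NOT s AND r) OR (p AND s AND r)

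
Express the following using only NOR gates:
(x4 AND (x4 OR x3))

((x4 NOR x4) NOR (((x4 NOR x3) NOR (x4 NOR x3)) NOR ((x4 NOR x3) NOR (x4 NOR x3))))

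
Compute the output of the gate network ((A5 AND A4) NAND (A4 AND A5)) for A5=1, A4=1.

Substituting: ((1 AND 1) NAND (1 AND 1))
= 0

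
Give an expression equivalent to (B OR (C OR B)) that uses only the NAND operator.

((B NAND B) NAND (((C NAND C) NAND (B NAND B)) NAND ((C NAND C) NAND (B NAND B))))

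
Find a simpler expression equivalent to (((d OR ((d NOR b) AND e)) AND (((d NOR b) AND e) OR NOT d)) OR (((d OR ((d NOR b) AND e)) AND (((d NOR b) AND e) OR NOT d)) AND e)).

By absorption (E OR (E AND v) = E) then distribution ((E OR v) AND (E OR NOT v) = E):
= ((d NOR b) AND e)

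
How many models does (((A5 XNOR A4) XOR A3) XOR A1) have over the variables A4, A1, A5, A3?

Satisfying assignments: (0,0,0,0), (0,0,1,1), (0,1,0,1), (0,1,1,0), (1,0,0,1), (1,0,1,0), (1,1,0,0), (1,1,1,1)
Count: 8 out of 16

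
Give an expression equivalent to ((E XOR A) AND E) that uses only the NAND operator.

((((E NAND (E NAND A)) NAND (A NAND (E NAND A))) NAND E) NAND (((E NAND (E NAND A)) NAND (A NAND (E NAND A))) NAND E))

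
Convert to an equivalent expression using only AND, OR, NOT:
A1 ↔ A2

(A1 AND A2) OR (NOT A1 AND NOT A2)
(Biconditional = both true or both false)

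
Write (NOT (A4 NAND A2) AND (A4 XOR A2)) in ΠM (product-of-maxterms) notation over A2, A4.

ΠM(0, 1, 2, 3) = (A2 OR A4) AND (A2 OR NOT A4) AND (NOT A2 OR A4) AND (NOT A2 OR NOT A4)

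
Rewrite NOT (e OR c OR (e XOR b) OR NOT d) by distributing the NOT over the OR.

NOT e AND NOT c AND NOT (e XOR b) AND d
De Morgan's: NOT(OR of terms) = AND of negations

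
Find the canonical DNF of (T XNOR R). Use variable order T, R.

(NOT T AND NOT R) OR (T AND R)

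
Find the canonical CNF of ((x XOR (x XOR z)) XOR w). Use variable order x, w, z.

(x OR w OR z) AND (x OR NOT w OR NOT z) AND (NOT x OR w OR z) AND (NOT x OR NOT w OR NOT z)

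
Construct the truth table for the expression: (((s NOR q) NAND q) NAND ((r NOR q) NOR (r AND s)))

r | q | s | Output
------------------
0 | 0 | 0 | 1
0 | 0 | 1 | 1
0 | 1 | 0 | 0
0 | 1 | 1 | 0
1 | 0 | 0 | 0
1 | 0 | 1 | 1
1 | 1 | 0 | 0
1 | 1 | 1 | 1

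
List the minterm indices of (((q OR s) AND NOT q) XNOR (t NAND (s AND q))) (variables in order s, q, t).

Σm(4, 5, 7) = (s AND NOT q AND NOT t) OR (s AND NOT q AND t) OR (s AND q AND t)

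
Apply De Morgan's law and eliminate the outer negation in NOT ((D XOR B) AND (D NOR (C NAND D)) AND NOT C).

NOT (D XOR B) OR NOT (D NOR (C NAND D)) OR C
De Morgan's: NOT(AND of terms) = OR of negations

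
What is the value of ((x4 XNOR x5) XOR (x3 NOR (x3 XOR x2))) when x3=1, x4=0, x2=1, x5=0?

Substituting: ((0 XNOR 0) XOR (1 NOR (1 XOR 1)))
= 1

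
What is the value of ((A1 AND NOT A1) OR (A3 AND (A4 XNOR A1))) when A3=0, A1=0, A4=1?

Substituting: ((0 AND NOT 0) OR (0 AND (1 XNOR 0)))
= 0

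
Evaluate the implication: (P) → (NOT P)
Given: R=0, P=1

Antecedent (P) = 1; consequent (NOT P) = 0.
1 → 0 = 0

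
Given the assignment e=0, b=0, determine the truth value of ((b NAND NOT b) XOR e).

Substituting: ((0 NAND NOT 0) XOR 0)
= 1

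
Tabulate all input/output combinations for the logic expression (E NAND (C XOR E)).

E | C | Output
--------------
0 | 0 | 1
0 | 1 | 1
1 | 0 | 0
1 | 1 | 1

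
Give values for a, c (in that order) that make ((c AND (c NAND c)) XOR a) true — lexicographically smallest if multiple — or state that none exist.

a=1, c=0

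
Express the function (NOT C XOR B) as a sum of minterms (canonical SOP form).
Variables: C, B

Σm(0, 3) = (NOT C AND NOT B) OR (C AND B)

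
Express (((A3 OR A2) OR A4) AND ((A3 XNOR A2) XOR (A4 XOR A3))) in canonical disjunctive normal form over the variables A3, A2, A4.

(NOT A3 AND A2 AND A4) OR (A3 AND NOT A2 AND NOT A4) OR (A3 AND A2 AND A4)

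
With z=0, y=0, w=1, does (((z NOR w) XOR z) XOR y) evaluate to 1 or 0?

Substituting: (((0 NOR 1) XOR 0) XOR 0)
= 0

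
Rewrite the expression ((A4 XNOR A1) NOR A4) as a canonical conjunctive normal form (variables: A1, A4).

(A1 OR A4) AND (A1 OR NOT A4) AND (NOT A1 OR NOT A4)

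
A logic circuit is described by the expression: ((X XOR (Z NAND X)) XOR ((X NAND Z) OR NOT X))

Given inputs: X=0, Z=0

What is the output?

Substituting: ((0 XOR (0 NAND 0)) XOR ((0 NAND 0) OR NOT 0))
= 0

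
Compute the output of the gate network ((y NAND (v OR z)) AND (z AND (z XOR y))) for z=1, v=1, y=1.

Substituting: ((1 NAND (1 OR 1)) AND (1 AND (1 XOR 1)))
= 0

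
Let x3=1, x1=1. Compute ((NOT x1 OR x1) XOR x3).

Substituting: ((NOT 1 OR 1) XOR 1)
= 0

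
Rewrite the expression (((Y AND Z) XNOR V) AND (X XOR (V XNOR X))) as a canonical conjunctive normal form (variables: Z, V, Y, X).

(Z OR NOT V OR Y OR X) AND (Z OR NOT V OR Y OR NOT X) AND (Z OR NOT V OR NOT Y OR X) AND (Z OR NOT V OR NOT Y OR NOT X) AND (NOT Z OR V OR NOT Y OR X) AND (NOT Z OR V OR NOT Y OR NOT X) AND (NOT Z OR NOT V OR Y OR X) AND (NOT Z OR NOT V OR Y OR NOT X) AND (NOT Z OR NOT V OR NOT Y OR X) AND (NOT Z OR NOT V OR NOT Y OR NOT X)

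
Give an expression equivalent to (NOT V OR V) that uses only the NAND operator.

(((V NAND V) NAND (V NAND V)) NAND (V NAND V))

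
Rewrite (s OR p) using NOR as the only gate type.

((s NOR p) NOR (s NOR p))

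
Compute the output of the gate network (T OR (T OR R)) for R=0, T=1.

Substituting: (1 OR (1 OR 0))
= 1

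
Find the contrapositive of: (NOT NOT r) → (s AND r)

Contrapositive: NOT (s AND r) → NOT r
Note: A statement and its contrapositive are logically equivalent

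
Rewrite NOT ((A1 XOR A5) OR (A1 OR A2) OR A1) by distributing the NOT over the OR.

NOT (A1 XOR A5) AND NOT (A1 OR A2) AND NOT A1
De Morgan's: NOT(OR of terms) = AND of negations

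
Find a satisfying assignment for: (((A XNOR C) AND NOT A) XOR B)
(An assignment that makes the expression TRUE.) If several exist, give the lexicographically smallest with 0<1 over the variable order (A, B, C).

A=0, B=0, C=0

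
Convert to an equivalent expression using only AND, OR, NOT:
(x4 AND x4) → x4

NOT (x4 AND x4) OR x4
(Implication elimination: A → B = NOT A OR B)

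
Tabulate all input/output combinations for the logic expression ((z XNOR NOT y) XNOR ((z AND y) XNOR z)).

y | z | Output
--------------
0 | 0 | 0
0 | 1 | 0
1 | 0 | 1
1 | 1 | 0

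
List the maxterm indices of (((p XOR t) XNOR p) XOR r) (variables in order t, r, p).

ΠM(2, 3, 4, 5) = (t OR NOT r OR p) AND (t OR NOT r OR NOT p) AND (NOT t OR r OR p) AND (NOT t OR r OR NOT p)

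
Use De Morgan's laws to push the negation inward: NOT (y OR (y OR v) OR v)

NOT y AND NOT (y OR v) AND NOT v
De Morgan's: NOT(OR of terms) = AND of negations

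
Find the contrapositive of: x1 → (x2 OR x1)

Contrapositive: NOT (x2 OR x1) → NOT x1
Note: A statement and its contrapositive are logically equivalent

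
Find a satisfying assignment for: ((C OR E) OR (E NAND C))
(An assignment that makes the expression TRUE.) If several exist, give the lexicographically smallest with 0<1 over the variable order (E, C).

E=0, C=0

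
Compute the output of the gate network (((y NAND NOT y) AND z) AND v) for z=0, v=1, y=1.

Substituting: (((1 NAND NOT 1) AND 0) AND 1)
= 0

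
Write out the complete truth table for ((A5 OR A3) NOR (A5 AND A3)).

A3 | A5 | Output
----------------
0 | 0 | 1
0 | 1 | 0
1 | 0 | 0
1 | 1 | 0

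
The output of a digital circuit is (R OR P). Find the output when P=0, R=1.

Substituting: (1 OR 0)
= 1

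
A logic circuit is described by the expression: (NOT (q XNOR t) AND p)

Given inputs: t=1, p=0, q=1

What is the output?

Substituting: (NOT (1 XNOR 1) AND 0)
= 0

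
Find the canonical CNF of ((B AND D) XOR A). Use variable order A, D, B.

(A OR D OR B) AND (A OR D OR NOT B) AND (A OR NOT D OR B) AND (NOT A OR NOT D OR NOT B)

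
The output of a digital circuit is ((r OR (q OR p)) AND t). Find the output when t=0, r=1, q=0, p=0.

Substituting: ((1 OR (0 OR 0)) AND 0)
= 0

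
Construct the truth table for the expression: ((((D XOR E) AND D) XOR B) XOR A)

B | D | A | E | Output
----------------------
0 | 0 | 0 | 0 | 0
0 | 0 | 0 | 1 | 0
0 | 0 | 1 | 0 | 1
0 | 0 | 1 | 1 | 1
0 | 1 | 0 | 0 | 1
0 | 1 | 0 | 1 | 0
0 | 1 | 1 | 0 | 0
0 | 1 | 1 | 1 | 1
1 | 0 | 0 | 0 | 1
1 | 0 | 0 | 1 | 1
1 | 0 | 1 | 0 | 0
1 | 0 | 1 | 1 | 0
1 | 1 | 0 | 0 | 0
1 | 1 | 0 | 1 | 1
1 | 1 | 1 | 0 | 1
1 | 1 | 1 | 1 | 0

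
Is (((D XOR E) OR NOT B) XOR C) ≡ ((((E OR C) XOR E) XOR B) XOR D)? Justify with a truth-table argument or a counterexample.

No. Counterexample: with B=0, E=0, C=0, D=0, Expression 1 = 1 but Expression 2 = 0.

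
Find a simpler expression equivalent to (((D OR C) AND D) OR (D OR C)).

By absorption (E OR (E AND v) = E):
= (D OR C)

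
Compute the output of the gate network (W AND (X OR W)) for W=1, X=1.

Substituting: (1 AND (1 OR 1))
= 1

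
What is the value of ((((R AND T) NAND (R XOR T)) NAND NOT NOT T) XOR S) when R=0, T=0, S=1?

Substituting: ((((0 AND 0) NAND (0 XOR 0)) NAND NOT NOT 0) XOR 1)
= 0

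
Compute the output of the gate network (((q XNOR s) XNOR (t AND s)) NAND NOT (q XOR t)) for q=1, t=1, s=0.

Substituting: (((1 XNOR 0) XNOR (1 AND 0)) NAND NOT (1 XOR 1))
= 0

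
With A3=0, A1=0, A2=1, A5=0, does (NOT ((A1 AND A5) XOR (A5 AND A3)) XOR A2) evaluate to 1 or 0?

Substituting: (NOT ((0 AND 0) XOR (0 AND 0)) XOR 1)
= 0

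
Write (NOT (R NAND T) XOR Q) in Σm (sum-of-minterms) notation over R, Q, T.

Σm(2, 3, 5, 6) = (NOT R AND Q AND NOT T) OR (NOT R AND Q AND T) OR (R AND NOT Q AND T) OR (R AND Q AND NOT T)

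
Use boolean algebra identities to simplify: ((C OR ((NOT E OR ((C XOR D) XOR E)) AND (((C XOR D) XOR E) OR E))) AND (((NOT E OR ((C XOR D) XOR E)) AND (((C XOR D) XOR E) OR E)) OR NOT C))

By distribution ((E OR v) AND (E OR NOT v) = E) then distribution ((E OR v) AND (E OR NOT v) = E):
= ((C XOR D) XOR E)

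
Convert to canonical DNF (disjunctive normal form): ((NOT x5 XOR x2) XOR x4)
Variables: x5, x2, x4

(NOT x5 AND NOT x2 AND NOT x4) OR (NOT x5 AND x2 AND x4) OR (x5 AND NOT x2 AND x4) OR (x5 AND x2 AND NOT x4)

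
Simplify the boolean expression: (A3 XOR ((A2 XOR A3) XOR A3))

By XOR self-cancellation ((E XOR v) XOR v = E):
= (A2 XOR A3)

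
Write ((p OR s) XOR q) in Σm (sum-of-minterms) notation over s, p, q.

Σm(1, 2, 4, 6) = (NOT s AND NOT p AND q) OR (NOT s AND p AND NOT q) OR (s AND NOT p AND NOT q) OR (s AND p AND NOT q)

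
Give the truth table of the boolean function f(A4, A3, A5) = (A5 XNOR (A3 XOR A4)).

A4 | A3 | A5 | Output
---------------------
0 | 0 | 0 | 1
0 | 0 | 1 | 0
0 | 1 | 0 | 0
0 | 1 | 1 | 1
1 | 0 | 0 | 0
1 | 0 | 1 | 1
1 | 1 | 0 | 1
1 | 1 | 1 | 0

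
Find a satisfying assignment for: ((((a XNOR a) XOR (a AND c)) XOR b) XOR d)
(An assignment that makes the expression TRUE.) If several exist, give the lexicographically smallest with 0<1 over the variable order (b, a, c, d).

b=0, a=0, c=0, d=0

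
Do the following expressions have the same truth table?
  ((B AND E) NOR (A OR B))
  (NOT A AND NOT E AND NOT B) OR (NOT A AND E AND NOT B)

Yes, they are equivalent — the two output columns agree on all 8 assignments:
A | E | B | Expression 1 | Expression 2
---------------------------------------
0 | 0 | 0 | 1 | 1
0 | 0 | 1 | 0 | 0
0 | 1 | 0 | 1 | 1
0 | 1 | 1 | 0 | 0
1 | 0 | 0 | 0 | 0
1 | 0 | 1 | 0 | 0
1 | 1 | 0 | 0 | 0
1 | 1 | 1 | 0 | 0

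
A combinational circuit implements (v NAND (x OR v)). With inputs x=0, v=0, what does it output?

Substituting: (0 NAND (0 OR 0))
= 1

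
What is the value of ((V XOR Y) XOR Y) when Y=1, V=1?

Substituting: ((1 XOR 1) XOR 1)
= 1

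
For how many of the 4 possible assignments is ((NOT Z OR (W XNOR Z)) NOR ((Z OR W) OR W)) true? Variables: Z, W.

No assignment satisfies the expression.
Count: 0 out of 4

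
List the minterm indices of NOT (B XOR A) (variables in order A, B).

Σm(0, 3) = (NOT A AND NOT B) OR (A AND B)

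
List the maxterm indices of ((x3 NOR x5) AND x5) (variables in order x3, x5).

ΠM(0, 1, 2, 3) = (x3 OR x5) AND (x3 OR NOT x5) AND (NOT x3 OR x5) AND (NOT x3 OR NOT x5)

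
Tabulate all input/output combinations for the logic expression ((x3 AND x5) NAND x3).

x3 | x5 | Output
----------------
0 | 0 | 1
0 | 1 | 1
1 | 0 | 1
1 | 1 | 0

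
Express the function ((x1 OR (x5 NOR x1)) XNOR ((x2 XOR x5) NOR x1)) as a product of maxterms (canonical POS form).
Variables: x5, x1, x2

ΠM(1, 2, 3, 5, 6, 7) = (x5 OR x1 OR NOT x2) AND (x5 OR NOT x1 OR x2) AND (x5 OR NOT x1 OR NOT x2) AND (NOT x5 OR x1 OR NOT x2) AND (NOT x5 OR NOT x1 OR x2) AND (NOT x5 OR NOT x1 OR NOT x2)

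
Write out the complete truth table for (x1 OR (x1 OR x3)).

x1 | x3 | Output
----------------
0 | 0 | 0
0 | 1 | 1
1 | 0 | 1
1 | 1 | 1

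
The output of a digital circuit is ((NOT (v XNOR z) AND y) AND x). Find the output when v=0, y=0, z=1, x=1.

Substituting: ((NOT (0 XNOR 1) AND 0) AND 1)
= 0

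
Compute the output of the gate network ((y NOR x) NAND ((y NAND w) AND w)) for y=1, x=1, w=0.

Substituting: ((1 NOR 1) NAND ((1 NAND 0) AND 0))
= 1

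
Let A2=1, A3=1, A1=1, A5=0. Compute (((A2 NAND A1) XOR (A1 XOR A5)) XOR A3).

Substituting: (((1 NAND 1) XOR (1 XOR 0)) XOR 1)
= 0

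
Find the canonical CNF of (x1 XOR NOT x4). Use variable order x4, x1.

(x4 OR NOT x1) AND (NOT x4 OR x1)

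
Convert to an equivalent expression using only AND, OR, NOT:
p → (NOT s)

NOT p OR (NOT s)
(Implication elimination: A → B = NOT A OR B)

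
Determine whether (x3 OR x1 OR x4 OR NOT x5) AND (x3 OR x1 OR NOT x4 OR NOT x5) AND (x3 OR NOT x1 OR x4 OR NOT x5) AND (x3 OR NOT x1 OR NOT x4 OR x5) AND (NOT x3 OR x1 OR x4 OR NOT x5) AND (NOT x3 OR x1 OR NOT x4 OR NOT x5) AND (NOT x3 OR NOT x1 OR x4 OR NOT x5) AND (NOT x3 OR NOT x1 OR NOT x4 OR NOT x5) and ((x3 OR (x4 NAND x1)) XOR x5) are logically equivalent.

Yes, they are equivalent — the two output columns agree on all 16 assignments:
x3 | x1 | x4 | x5 | Expression 1 | Expression 2
-----------------------------------------------
0 | 0 | 0 | 0 | 1 | 1
0 | 0 | 0 | 1 | 0 | 0
0 | 0 | 1 | 0 | 1 | 1
0 | 0 | 1 | 1 | 0 | 0
0 | 1 | 0 | 0 | 1 | 1
0 | 1 | 0 | 1 | 0 | 0
0 | 1 | 1 | 0 | 0 | 0
0 | 1 | 1 | 1 | 1 | 1
1 | 0 | 0 | 0 | 1 | 1
1 | 0 | 0 | 1 | 0 | 0
1 | 0 | 1 | 0 | 1 | 1
1 | 0 | 1 | 1 | 0 | 0
1 | 1 | 0 | 0 | 1 | 1
1 | 1 | 0 | 1 | 0 | 0
1 | 1 | 1 | 0 | 1 | 1
1 | 1 | 1 | 1 | 0 | 0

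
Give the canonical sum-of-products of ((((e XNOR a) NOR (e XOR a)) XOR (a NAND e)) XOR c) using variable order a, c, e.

Σm(0, 1, 4, 7) = (NOT a AND NOT c AND NOT e) OR (NOT a AND NOT c AND e) OR (a AND NOT c AND NOT e) OR (a AND c AND e)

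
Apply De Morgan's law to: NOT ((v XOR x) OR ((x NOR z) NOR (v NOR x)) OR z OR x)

NOT (v XOR x) AND NOT ((x NOR z) NOR (v NOR x)) AND NOT z AND NOT x
De Morgan's: NOT(OR of terms) = AND of negations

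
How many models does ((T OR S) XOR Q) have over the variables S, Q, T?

Satisfying assignments: (0,0,1), (0,1,0), (1,0,0), (1,0,1)
Count: 4 out of 8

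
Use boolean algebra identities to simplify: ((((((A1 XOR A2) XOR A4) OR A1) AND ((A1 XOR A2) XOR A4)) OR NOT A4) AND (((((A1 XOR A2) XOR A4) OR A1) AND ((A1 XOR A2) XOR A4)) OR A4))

By distribution ((E OR v) AND (E OR NOT v) = E) then absorption (E AND (E OR v) = E):
= ((A1 XOR A2) XOR A4)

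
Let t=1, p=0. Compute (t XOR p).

Substituting: (1 XOR 0)
= 1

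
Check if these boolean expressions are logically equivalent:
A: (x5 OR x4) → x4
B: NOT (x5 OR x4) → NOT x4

No, Inverse is not equivalent to original (counterexample: x5=1, x4=0)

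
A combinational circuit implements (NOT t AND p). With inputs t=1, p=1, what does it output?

Substituting: (NOT 1 AND 1)
= 0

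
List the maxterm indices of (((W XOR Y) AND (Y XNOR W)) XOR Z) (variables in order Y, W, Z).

ΠM(0, 2, 4, 6) = (Y OR W OR Z) AND (Y OR NOT W OR Z) AND (NOT Y OR W OR Z) AND (NOT Y OR NOT W OR Z)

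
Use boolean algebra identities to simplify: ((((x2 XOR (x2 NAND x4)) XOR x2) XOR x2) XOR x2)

By XOR self-cancellation ((E XOR v) XOR v = E) then XOR self-cancellation ((E XOR v) XOR v = E):
= (x2 NAND x4)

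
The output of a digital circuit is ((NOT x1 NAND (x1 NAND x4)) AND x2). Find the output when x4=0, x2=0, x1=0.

Substituting: ((NOT 0 NAND (0 NAND 0)) AND 0)
= 0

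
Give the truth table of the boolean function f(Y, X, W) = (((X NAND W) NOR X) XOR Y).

Y | X | W | Output
------------------
0 | 0 | 0 | 0
0 | 0 | 1 | 0
0 | 1 | 0 | 0
0 | 1 | 1 | 0
1 | 0 | 0 | 1
1 | 0 | 1 | 1
1 | 1 | 0 | 1
1 | 1 | 1 | 1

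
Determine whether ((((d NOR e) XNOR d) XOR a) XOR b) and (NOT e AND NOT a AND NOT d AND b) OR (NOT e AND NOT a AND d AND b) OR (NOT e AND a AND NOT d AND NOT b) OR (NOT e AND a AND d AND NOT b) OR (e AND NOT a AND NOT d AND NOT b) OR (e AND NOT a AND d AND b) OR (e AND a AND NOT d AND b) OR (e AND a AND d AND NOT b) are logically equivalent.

Yes, they are equivalent — the two output columns agree on all 16 assignments:
e | a | d | b | Expression 1 | Expression 2
-------------------------------------------
0 | 0 | 0 | 0 | 0 | 0
0 | 0 | 0 | 1 | 1 | 1
0 | 0 | 1 | 0 | 0 | 0
0 | 0 | 1 | 1 | 1 | 1
0 | 1 | 0 | 0 | 1 | 1
0 | 1 | 0 | 1 | 0 | 0
0 | 1 | 1 | 0 | 1 | 1
0 | 1 | 1 | 1 | 0 | 0
1 | 0 | 0 | 0 | 1 | 1
1 | 0 | 0 | 1 | 0 | 0
1 | 0 | 1 | 0 | 0 | 0
1 | 0 | 1 | 1 | 1 | 1
1 | 1 | 0 | 0 | 0 | 0
1 | 1 | 0 | 1 | 1 | 1
1 | 1 | 1 | 0 | 1 | 1
1 | 1 | 1 | 1 | 0 | 0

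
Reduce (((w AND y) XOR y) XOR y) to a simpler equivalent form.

By XOR self-cancellation ((E XOR v) XOR v = E):
= (w AND y)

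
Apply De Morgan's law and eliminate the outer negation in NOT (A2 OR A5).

NOT A2 AND NOT A5
De Morgan's: NOT(OR of terms) = AND of negations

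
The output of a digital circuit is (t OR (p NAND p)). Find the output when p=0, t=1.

Substituting: (1 OR (0 NAND 0))
= 1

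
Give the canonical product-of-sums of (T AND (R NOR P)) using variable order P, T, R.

ΠM(0, 1, 3, 4, 5, 6, 7) = (P OR T OR R) AND (P OR T OR NOT R) AND (P OR NOT T OR NOT R) AND (NOT P OR T OR R) AND (NOT P OR T OR NOT R) AND (NOT P OR NOT T OR R) AND (NOT P OR NOT T OR NOT R)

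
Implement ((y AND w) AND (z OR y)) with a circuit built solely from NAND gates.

((((y NAND w) NAND (y NAND w)) NAND ((z NAND z) NAND (y NAND y))) NAND (((y NAND w) NAND (y NAND w)) NAND ((z NAND z) NAND (y NAND y))))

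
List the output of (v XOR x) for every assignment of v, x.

v | x | Output
--------------
0 | 0 | 0
0 | 1 | 1
1 | 0 | 1
1 | 1 | 0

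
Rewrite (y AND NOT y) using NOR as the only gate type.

((y NOR y) NOR ((y NOR y) NOR (y NOR y)))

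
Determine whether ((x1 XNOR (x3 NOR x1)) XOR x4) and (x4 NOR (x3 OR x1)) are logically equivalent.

No. Counterexample: with x1=0, x4=0, x3=0, Expression 1 = 0 but Expression 2 = 1.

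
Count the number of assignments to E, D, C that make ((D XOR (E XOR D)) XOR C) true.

Satisfying assignments: (0,0,1), (0,1,1), (1,0,0), (1,1,0)
Count: 4 out of 8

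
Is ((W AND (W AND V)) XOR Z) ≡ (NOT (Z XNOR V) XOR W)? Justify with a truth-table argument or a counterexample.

No. Counterexample: with V=0, W=1, Z=0, Expression 1 = 0 but Expression 2 = 1.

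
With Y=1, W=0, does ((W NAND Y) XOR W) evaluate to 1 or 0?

Substituting: ((0 NAND 1) XOR 0)
= 1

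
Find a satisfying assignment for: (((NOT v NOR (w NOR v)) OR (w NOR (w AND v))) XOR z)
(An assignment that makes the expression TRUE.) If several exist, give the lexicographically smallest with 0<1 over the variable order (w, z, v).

w=0, z=0, v=0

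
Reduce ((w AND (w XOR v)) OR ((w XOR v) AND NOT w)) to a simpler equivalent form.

By distribution ((E AND v) OR (E AND NOT v) = E):
= (w XOR v)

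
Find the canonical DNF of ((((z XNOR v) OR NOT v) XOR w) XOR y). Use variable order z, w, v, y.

(NOT z AND NOT w AND NOT v AND NOT y) OR (NOT z AND NOT w AND v AND y) OR (NOT z AND w AND NOT v AND y) OR (NOT z AND w AND v AND NOT y) OR (z AND NOT w AND NOT v AND NOT y) OR (z AND NOT w AND v AND NOT y) OR (z AND w AND NOT v AND y) OR (z AND w AND v AND y)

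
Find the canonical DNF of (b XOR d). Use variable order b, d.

(NOT b AND d) OR (b AND NOT d)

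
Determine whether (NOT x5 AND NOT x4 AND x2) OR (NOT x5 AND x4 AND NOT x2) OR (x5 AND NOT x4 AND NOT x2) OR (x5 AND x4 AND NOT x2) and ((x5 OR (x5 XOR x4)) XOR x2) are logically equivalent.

Yes, they are equivalent — the two output columns agree on all 8 assignments:
x5 | x4 | x2 | Expression 1 | Expression 2
------------------------------------------
0 | 0 | 0 | 0 | 0
0 | 0 | 1 | 1 | 1
0 | 1 | 0 | 1 | 1
0 | 1 | 1 | 0 | 0
1 | 0 | 0 | 1 | 1
1 | 0 | 1 | 0 | 0
1 | 1 | 0 | 1 | 1
1 | 1 | 1 | 0 | 0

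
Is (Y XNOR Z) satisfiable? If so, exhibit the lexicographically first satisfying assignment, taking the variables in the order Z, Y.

Z=0, Y=0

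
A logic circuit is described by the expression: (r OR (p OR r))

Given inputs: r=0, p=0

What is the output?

Substituting: (0 OR (0 OR 0))
= 0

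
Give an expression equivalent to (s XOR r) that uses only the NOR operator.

((((s NOR r) NOR (s NOR r)) NOR ((s NOR r) NOR (s NOR r))) NOR ((((s NOR s) NOR (r NOR r)) NOR ((s NOR s) NOR (r NOR r))) NOR (((s NOR s) NOR (r NOR r)) NOR ((s NOR s) NOR (r NOR r)))))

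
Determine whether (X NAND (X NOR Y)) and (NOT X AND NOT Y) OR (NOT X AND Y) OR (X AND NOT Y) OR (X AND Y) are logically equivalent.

Yes, they are equivalent — the two output columns agree on all 4 assignments:
X | Y | Expression 1 | Expression 2
-----------------------------------
0 | 0 | 1 | 1
0 | 1 | 1 | 1
1 | 0 | 1 | 1
1 | 1 | 1 | 1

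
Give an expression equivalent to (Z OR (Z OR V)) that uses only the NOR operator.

((Z NOR ((Z NOR V) NOR (Z NOR V))) NOR (Z NOR ((Z NOR V) NOR (Z NOR V))))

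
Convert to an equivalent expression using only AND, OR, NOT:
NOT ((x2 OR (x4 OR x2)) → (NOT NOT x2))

(x2 OR (x4 OR x2)) AND NOT x2
(Negated implication: NOT(A → B) = A AND NOT B)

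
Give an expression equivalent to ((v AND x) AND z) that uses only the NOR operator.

((((v NOR v) NOR (x NOR x)) NOR ((v NOR v) NOR (x NOR x))) NOR (z NOR z))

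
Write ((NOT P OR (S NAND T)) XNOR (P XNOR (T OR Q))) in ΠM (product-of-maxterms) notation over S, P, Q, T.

ΠM(1, 2, 3, 4, 9, 10, 11, 12, 13, 15) = (S OR P OR Q OR NOT T) AND (S OR P OR NOT Q OR T) AND (S OR P OR NOT Q OR NOT T) AND (S OR NOT P OR Q OR T) AND (NOT S OR P OR Q OR NOT T) AND (NOT S OR P OR NOT Q OR T) AND (NOT S OR P OR NOT Q OR NOT T) AND (NOT S OR NOT P OR Q OR T) AND (NOT S OR NOT P OR Q OR NOT T) AND (NOT S OR NOT P OR NOT Q OR NOT T)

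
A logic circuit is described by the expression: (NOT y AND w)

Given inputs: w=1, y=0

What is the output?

Substituting: (NOT 0 AND 1)
= 1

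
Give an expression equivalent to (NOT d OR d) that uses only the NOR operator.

(((d NOR d) NOR d) NOR ((d NOR d) NOR d))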